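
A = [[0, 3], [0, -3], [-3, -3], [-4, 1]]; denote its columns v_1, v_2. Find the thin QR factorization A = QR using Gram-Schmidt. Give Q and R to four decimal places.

v_1 = (0, 0, -3, -4); ‖v_1‖ = 5.0000, so e_1 = (0.0000, 0.0000, -0.6000, -0.8000).
e_1·v_2 = 0.0000·3 + 0.0000·(-3) + (-0.6000)·(-3) + (-0.8000)·1 = 1.0000.
u_2 = v_2 − 1.0000·e_1 = (3.0000, -3.0000, -2.4000, 1.8000).
‖u_2‖ = 5.1962, so e_2 = (0.5774, -0.5774, -0.4619, 0.3464).

Q = [[0.0000, 0.5774], [0.0000, -0.5774], [-0.6000, -0.4619], [-0.8000, 0.3464]], R = [[5.0000, 1.0000], [0.0000, 5.1962]]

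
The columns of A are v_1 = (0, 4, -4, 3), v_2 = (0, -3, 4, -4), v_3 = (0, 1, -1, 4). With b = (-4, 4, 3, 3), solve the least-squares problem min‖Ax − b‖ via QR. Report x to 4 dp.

v_1 = (0, 4, -4, 3); ‖v_1‖ = 6.4031, so q_1 = (0.0000, 0.6247, -0.6247, 0.4685).
q_1·v_2 = 0.0000·0 + 0.6247·(-3) + (-0.6247)·4 + 0.4685·(-4) = -6.2470.
u_2 = v_2 + 6.2470·q_1 = (0.0000, 0.9024, 0.0976, -1.0732).
‖u_2‖ = 1.4056, so q_2 = (0.0000, 0.6420, 0.0694, -0.7635).
q_1·v_3 = 0.0000·0 + 0.6247·1 + (-0.6247)·(-1) + 0.4685·4 = 3.1235; q_2·v_3 = 0.0000·0 + 0.6420·1 + 0.0694·(-1) + (-0.7635)·4 = -2.4814.
u_3 = v_3 − 3.1235·q_1 + 2.4814·q_2 = (0.0000, 0.6420, 1.1235, 0.6420).
‖u_3‖ = 1.4444, so q_3 = (0.0000, 0.4444, 0.7778, 0.4444).
Qᵀb = (2.0303, 0.4859, 5.4444).
Back-substitute: x_3 = 5.4444/1.4444 = 3.7692.
x_2 = (0.4859 + 2.4814·3.7692)/1.4056 = 7.0000.
x_1 = (2.0303 + 6.2470·7.0000 − 3.1235·3.7692)/6.4031 = 5.3077.

x = (5.3077, 7.0000, 3.7692)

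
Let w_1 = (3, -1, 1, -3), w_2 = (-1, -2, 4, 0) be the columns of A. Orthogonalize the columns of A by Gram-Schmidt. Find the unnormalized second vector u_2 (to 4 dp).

u_2 = (-1.4500, -1.8500, 3.8500, 0.4500)

w_1 = (3, -1, 1, -3); ‖w_1‖ = 4.4721, so q_1 = (0.6708, -0.2236, 0.2236, -0.6708).
q_1·w_2 = 0.6708·(-1) + (-0.2236)·(-2) + 0.2236·4 + (-0.6708)·0 = 0.6708.
u_2 = w_2 − 0.6708·q_1 = (-1.4500, -1.8500, 3.8500, 0.4500).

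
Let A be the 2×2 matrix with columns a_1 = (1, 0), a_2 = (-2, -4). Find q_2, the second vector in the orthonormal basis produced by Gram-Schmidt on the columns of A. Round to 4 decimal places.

a_1 = (1, 0); ‖a_1‖ = 1.0000, so q_1 = (1.0000, 0.0000).
q_1·a_2 = 1.0000·(-2) + 0.0000·(-4) = -2.0000.
u_2 = a_2 + 2.0000·q_1 = (0.0000, -4.0000).
‖u_2‖ = 4.0000, so q_2 = (0.0000, -1.0000).

q_2 = (0.0000, -1.0000)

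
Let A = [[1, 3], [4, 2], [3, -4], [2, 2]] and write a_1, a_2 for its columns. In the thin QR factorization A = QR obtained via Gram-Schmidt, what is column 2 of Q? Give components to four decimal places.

q_2 = (0.5071, 0.2798, -0.7520, 0.3148)

q_1 = a_1/‖a_1‖ = (1, 4, 3, 2)/5.4772 = (0.1826, 0.7303, 0.5477, 0.3651).
r_{12} = q_1·a_2 = 0.5477.
u_2 = a_2 − 0.5477·q_1 = (2.9000, 1.6000, -4.3000, 1.8000).
‖u_2‖ = 5.7184, so q_2 = (0.5071, 0.2798, -0.7520, 0.3148).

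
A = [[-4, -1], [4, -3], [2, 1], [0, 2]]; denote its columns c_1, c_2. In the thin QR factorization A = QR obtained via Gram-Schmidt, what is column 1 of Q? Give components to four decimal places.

q_1 = c_1/‖c_1‖ = (-4, 4, 2, 0)/6.0000 = (-0.6667, 0.6667, 0.3333, 0.0000).

q_1 = (-0.6667, 0.6667, 0.3333, 0.0000)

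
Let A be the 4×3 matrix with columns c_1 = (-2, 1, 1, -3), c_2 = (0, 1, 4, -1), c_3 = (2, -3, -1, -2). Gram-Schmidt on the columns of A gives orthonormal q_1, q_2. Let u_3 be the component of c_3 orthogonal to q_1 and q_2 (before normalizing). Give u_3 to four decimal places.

u_3 = (2.0388, -2.7330, 0.1262, -2.2282)

c_1 = (-2, 1, 1, -3); ‖c_1‖ = 3.8730, so q_1 = (-0.5164, 0.2582, 0.2582, -0.7746).
q_1·c_2 = (-0.5164)·0 + 0.2582·1 + 0.2582·4 + (-0.7746)·(-1) = 2.0656.
u_2 = c_2 − 2.0656·q_1 = (1.0667, 0.4667, 3.4667, 0.6000).
‖u_2‖ = 3.7059, so q_2 = (0.2878, 0.1259, 0.9355, 0.1619).
q_1·c_3 = (-0.5164)·2 + 0.2582·(-3) + 0.2582·(-1) + (-0.7746)·(-2) = -0.5164; q_2·c_3 = 0.2878·2 + 0.1259·(-3) + 0.9355·(-1) + 0.1619·(-2) = -1.0614.
u_3 = c_3 + 0.5164·q_1 + 1.0614·q_2 = (2.0388, -2.7330, 0.1262, -2.2282).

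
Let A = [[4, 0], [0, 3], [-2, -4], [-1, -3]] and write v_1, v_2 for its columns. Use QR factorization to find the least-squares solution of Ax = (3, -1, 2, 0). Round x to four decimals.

x = (0.6627, -0.5379)

v_1 = (4, 0, -2, -1); ‖v_1‖ = 4.5826, so q_1 = (0.8729, 0.0000, -0.4364, -0.2182).
q_1·v_2 = 0.8729·0 + 0.0000·3 + (-0.4364)·(-4) + (-0.2182)·(-3) = 2.4004.
u_2 = v_2 − 2.4004·q_1 = (-2.0952, 3.0000, -2.9524, -2.4762).
‖u_2‖ = 5.3140, so q_2 = (-0.3943, 0.5646, -0.5556, -0.4660).
Qᵀb = (1.7457, -2.8586).
Back-substitute: x_2 = -2.8586/5.3140 = -0.5379.
x_1 = (1.7457 − 2.4004·(-0.5379))/4.5826 = 0.6627.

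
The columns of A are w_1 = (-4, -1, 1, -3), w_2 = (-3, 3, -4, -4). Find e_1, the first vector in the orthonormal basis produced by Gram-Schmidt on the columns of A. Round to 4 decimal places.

w_1 = (-4, -1, 1, -3); ‖w_1‖ = 5.1962, so e_1 = (-0.7698, -0.1925, 0.1925, -0.5774).

e_1 = (-0.7698, -0.1925, 0.1925, -0.5774)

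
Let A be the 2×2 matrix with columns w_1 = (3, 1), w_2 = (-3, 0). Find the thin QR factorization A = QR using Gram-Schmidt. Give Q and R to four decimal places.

w_1 = (3, 1); ‖w_1‖ = 3.1623, so q_1 = (0.9487, 0.3162).
q_1·w_2 = 0.9487·(-3) + 0.3162·0 = -2.8460.
u_2 = w_2 + 2.8460·q_1 = (-0.3000, 0.9000).
‖u_2‖ = 0.9487, so q_2 = (-0.3162, 0.9487).

Q = [[0.9487, -0.3162], [0.3162, 0.9487]], R = [[3.1623, -2.8460], [0.0000, 0.9487]]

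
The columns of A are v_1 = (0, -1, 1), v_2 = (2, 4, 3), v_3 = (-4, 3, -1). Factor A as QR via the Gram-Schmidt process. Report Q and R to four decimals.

Q = [[0.0000, 0.3746, -0.9272], [-0.7071, 0.6556, 0.2649], [0.7071, 0.6556, 0.2649]], R = [[1.4142, -0.7071, -2.8284], [0.0000, 5.3385, -0.1873], [0.0000, 0.0000, 4.2385]]

v_1 = (0, -1, 1); ‖v_1‖ = 1.4142, so q_1 = (0.0000, -0.7071, 0.7071).
q_1·v_2 = 0.0000·2 + (-0.7071)·4 + 0.7071·3 = -0.7071.
u_2 = v_2 + 0.7071·q_1 = (2.0000, 3.5000, 3.5000).
‖u_2‖ = 5.3385, so q_2 = (0.3746, 0.6556, 0.6556).
q_1·v_3 = 0.0000·(-4) + (-0.7071)·3 + 0.7071·(-1) = -2.8284; q_2·v_3 = 0.3746·(-4) + 0.6556·3 + 0.6556·(-1) = -0.1873.
u_3 = v_3 + 2.8284·q_1 + 0.1873·q_2 = (-3.9298, 1.1228, 1.1228).
‖u_3‖ = 4.2385, so q_3 = (-0.9272, 0.2649, 0.2649).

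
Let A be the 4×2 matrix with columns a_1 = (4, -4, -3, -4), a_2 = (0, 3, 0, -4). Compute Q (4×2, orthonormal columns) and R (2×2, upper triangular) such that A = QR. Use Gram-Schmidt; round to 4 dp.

a_1 = (4, -4, -3, -4); ‖a_1‖ = 7.5498, so q_1 = (0.5298, -0.5298, -0.3974, -0.5298).
q_1·a_2 = 0.5298·0 + (-0.5298)·3 + (-0.3974)·0 + (-0.5298)·(-4) = 0.5298.
u_2 = a_2 − 0.5298·q_1 = (-0.2807, 3.2807, 0.2105, -3.7193).
‖u_2‖ = 4.9719, so q_2 = (-0.0565, 0.6599, 0.0423, -0.7481).

Q = [[0.5298, -0.0565], [-0.5298, 0.6599], [-0.3974, 0.0423], [-0.5298, -0.7481]], R = [[7.5498, 0.5298], [0.0000, 4.9719]]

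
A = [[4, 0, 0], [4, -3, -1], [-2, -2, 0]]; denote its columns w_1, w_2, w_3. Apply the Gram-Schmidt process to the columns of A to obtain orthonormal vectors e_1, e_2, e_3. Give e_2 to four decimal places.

e_2 = (0.2653, -0.6302, -0.7297)

w_1 = (4, 4, -2); ‖w_1‖ = 6.0000, so e_1 = (0.6667, 0.6667, -0.3333).
e_1·w_2 = 0.6667·0 + 0.6667·(-3) + (-0.3333)·(-2) = -1.3333.
u_2 = w_2 + 1.3333·e_1 = (0.8889, -2.1111, -2.4444).
‖u_2‖ = 3.3500, so e_2 = (0.2653, -0.6302, -0.7297).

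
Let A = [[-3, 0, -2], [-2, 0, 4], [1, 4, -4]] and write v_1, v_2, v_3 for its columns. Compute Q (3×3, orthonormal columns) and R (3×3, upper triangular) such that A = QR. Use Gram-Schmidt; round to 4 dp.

Q = [[-0.8018, 0.2224, -0.5547], [-0.5345, 0.1482, 0.8321], [0.2673, 0.9636, 0.0000]], R = [[3.7417, 1.0690, -1.6036], [0.0000, 3.8545, -3.7062], [0.0000, 0.0000, 4.4376]]

v_1 = (-3, -2, 1); ‖v_1‖ = 3.7417, so q_1 = (-0.8018, -0.5345, 0.2673).
q_1·v_2 = (-0.8018)·0 + (-0.5345)·0 + 0.2673·4 = 1.0690.
u_2 = v_2 − 1.0690·q_1 = (0.8571, 0.5714, 3.7143).
‖u_2‖ = 3.8545, so q_2 = (0.2224, 0.1482, 0.9636).
q_1·v_3 = (-0.8018)·(-2) + (-0.5345)·4 + 0.2673·(-4) = -1.6036; q_2·v_3 = 0.2224·(-2) + 0.1482·4 + 0.9636·(-4) = -3.7062.
u_3 = v_3 + 1.6036·q_1 + 3.7062·q_2 = (-2.4615, 3.6923, 0.0000).
‖u_3‖ = 4.4376, so q_3 = (-0.5547, 0.8321, 0.0000).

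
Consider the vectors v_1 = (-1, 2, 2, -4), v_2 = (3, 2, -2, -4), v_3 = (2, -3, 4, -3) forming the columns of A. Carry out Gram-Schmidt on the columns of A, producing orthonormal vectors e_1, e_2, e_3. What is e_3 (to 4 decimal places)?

e_3 = (0.4912, -0.6850, 0.4912, -0.2197)

v_1 = (-1, 2, 2, -4); ‖v_1‖ = 5.0000, so e_1 = (-0.2000, 0.4000, 0.4000, -0.8000).
e_1·v_2 = (-0.2000)·3 + 0.4000·2 + 0.4000·(-2) + (-0.8000)·(-4) = 2.6000.
u_2 = v_2 − 2.6000·e_1 = (3.5200, 0.9600, -3.0400, -1.9200).
‖u_2‖ = 5.1225, so e_2 = (0.6872, 0.1874, -0.5935, -0.3748).
e_1·v_3 = (-0.2000)·2 + 0.4000·(-3) + 0.4000·4 + (-0.8000)·(-3) = 2.4000; e_2·v_3 = 0.6872·2 + 0.1874·(-3) + (-0.5935)·4 + (-0.3748)·(-3) = -0.4373.
u_3 = v_3 − 2.4000·e_1 + 0.4373·e_2 = (2.7805, -3.8780, 2.7805, -1.2439).
‖u_3‖ = 5.6612, so e_3 = (0.4912, -0.6850, 0.4912, -0.2197).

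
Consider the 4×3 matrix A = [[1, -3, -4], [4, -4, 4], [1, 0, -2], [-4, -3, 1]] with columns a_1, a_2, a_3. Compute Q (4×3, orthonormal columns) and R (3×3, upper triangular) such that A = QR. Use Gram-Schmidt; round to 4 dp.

a_1 = (1, 4, 1, -4); ‖a_1‖ = 5.8310, so q_1 = (0.1715, 0.6860, 0.1715, -0.6860).
q_1·a_2 = 0.1715·(-3) + 0.6860·(-4) + 0.1715·0 + (-0.6860)·(-3) = -1.2005.
u_2 = a_2 + 1.2005·q_1 = (-2.7941, -3.1765, 0.2059, -3.8235).
‖u_2‖ = 5.7060, so q_2 = (-0.4897, -0.5567, 0.0361, -0.6701).
q_1·a_3 = 0.1715·(-4) + 0.6860·4 + 0.1715·(-2) + (-0.6860)·1 = 1.0290; q_2·a_3 = (-0.4897)·(-4) + (-0.5567)·4 + 0.0361·(-2) + (-0.6701)·1 = -1.0103.
u_3 = a_3 − 1.0290·q_1 + 1.0103·q_2 = (-4.6712, 2.7317, -2.1400, 1.0289).
‖u_3‖ = 5.9094, so q_3 = (-0.7905, 0.4623, -0.3621, 0.1741).

Q = [[0.1715, -0.4897, -0.7905], [0.6860, -0.5567, 0.4623], [0.1715, 0.0361, -0.3621], [-0.6860, -0.6701, 0.1741]], R = [[5.8310, -1.2005, 1.0290], [0.0000, 5.7060, -1.0103], [0.0000, 0.0000, 5.9094]]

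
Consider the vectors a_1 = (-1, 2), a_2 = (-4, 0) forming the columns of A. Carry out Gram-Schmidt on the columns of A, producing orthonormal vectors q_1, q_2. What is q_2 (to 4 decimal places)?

q_2 = (-0.8944, -0.4472)

a_1 = (-1, 2); ‖a_1‖ = 2.2361, so q_1 = (-0.4472, 0.8944).
q_1·a_2 = (-0.4472)·(-4) + 0.8944·0 = 1.7889.
u_2 = a_2 − 1.7889·q_1 = (-3.2000, -1.6000).
‖u_2‖ = 3.5777, so q_2 = (-0.8944, -0.4472).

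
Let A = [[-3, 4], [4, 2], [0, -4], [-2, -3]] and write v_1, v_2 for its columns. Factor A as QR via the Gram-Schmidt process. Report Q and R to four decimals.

Q = [[-0.5571, 0.6281], [0.7428, 0.2574], [0.0000, -0.5972], [-0.3714, -0.4273]], R = [[5.3852, 0.3714], [0.0000, 6.6979]]

v_1 = (-3, 4, 0, -2); ‖v_1‖ = 5.3852, so e_1 = (-0.5571, 0.7428, 0.0000, -0.3714).
e_1·v_2 = (-0.5571)·4 + 0.7428·2 + 0.0000·(-4) + (-0.3714)·(-3) = 0.3714.
u_2 = v_2 − 0.3714·e_1 = (4.2069, 1.7241, -4.0000, -2.8621).
‖u_2‖ = 6.6979, so e_2 = (0.6281, 0.2574, -0.5972, -0.4273).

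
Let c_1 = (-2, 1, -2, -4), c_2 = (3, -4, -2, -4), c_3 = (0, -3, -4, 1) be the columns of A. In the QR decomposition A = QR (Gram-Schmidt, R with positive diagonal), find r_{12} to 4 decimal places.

e_1 = c_1/‖c_1‖ = (-2, 1, -2, -4)/5.0000 = (-0.4000, 0.2000, -0.4000, -0.8000).
r_{12} = e_1·c_2 = 2.0000.

r_{12} = 2.0000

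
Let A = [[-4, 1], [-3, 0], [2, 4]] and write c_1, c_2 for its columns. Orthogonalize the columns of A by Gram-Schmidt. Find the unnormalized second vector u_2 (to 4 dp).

u_2 = (1.5517, 0.4138, 3.7241)

q_1 = c_1/‖c_1‖ = (-4, -3, 2)/5.3852 = (-0.7428, -0.5571, 0.3714).
r_{12} = q_1·c_2 = 0.7428.
u_2 = c_2 − 0.7428·q_1 = (1.5517, 0.4138, 3.7241).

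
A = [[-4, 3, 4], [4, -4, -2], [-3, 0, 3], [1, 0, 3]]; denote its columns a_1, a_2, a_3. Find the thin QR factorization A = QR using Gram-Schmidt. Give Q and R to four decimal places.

q_1 = a_1/‖a_1‖ = (-4, 4, -3, 1)/6.4807 = (-0.6172, 0.6172, -0.4629, 0.1543).
r_{12} = q_1·a_2 = -4.3205.
u_2 = a_2 + 4.3205·q_1 = (0.3333, -1.3333, -2.0000, 0.6667).
‖u_2‖ = 2.5166, so q_2 = (0.1325, -0.5298, -0.7947, 0.2649).
r_{13} = q_1·a_3 = -4.6291; r_{23} = q_2·a_3 = 0.0000.
u_3 = a_3 + 4.6291·q_1 − 0.0000·q_2 = (1.1429, 0.8571, 0.8571, 3.7143).
‖u_3‖ = 4.0708, so q_3 = (0.2807, 0.2106, 0.2106, 0.9124).

Q = [[-0.6172, 0.1325, 0.2807], [0.6172, -0.5298, 0.2106], [-0.4629, -0.7947, 0.2106], [0.1543, 0.2649, 0.9124]], R = [[6.4807, -4.3205, -4.6291], [0.0000, 2.5166, 0.0000], [0.0000, 0.0000, 4.0708]]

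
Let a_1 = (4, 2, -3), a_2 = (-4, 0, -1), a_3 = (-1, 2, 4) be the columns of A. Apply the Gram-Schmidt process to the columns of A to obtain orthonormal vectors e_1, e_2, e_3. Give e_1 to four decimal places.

e_1 = (0.7428, 0.3714, -0.5571)

a_1 = (4, 2, -3); ‖a_1‖ = 5.3852, so e_1 = (0.7428, 0.3714, -0.5571).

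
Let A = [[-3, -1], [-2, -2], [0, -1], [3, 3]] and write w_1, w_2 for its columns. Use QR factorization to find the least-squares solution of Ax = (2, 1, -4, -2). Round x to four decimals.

w_1 = (-3, -2, 0, 3); ‖w_1‖ = 4.6904, so q_1 = (-0.6396, -0.4264, 0.0000, 0.6396).
q_1·w_2 = (-0.6396)·(-1) + (-0.4264)·(-2) + 0.0000·(-1) + 0.6396·3 = 3.4112.
u_2 = w_2 − 3.4112·q_1 = (1.1818, -0.5455, -1.0000, 0.8182).
‖u_2‖ = 1.8340, so q_2 = (0.6444, -0.2974, -0.5452, 0.4461).
Qᵀb = (-2.9848, 2.2801).
Back-substitute: x_2 = 2.2801/1.8340 = 1.2432.
x_1 = (-2.9848 − 3.4112·1.2432)/4.6904 = -1.5405.

x = (-1.5405, 1.2432)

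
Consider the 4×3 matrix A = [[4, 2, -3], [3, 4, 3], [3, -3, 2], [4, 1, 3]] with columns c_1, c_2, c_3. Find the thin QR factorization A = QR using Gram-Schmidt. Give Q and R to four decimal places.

Q = [[0.5657, 0.1584, -0.8081], [0.4243, 0.6139, 0.4441], [0.4243, -0.7723, 0.1694], [0.5657, -0.0396, 0.3480]], R = [[7.0711, 2.1213, 2.1213], [0.0000, 5.0498, -0.2970], [0.0000, 0.0000, 5.1392]]

c_1 = (4, 3, 3, 4); ‖c_1‖ = 7.0711, so e_1 = (0.5657, 0.4243, 0.4243, 0.5657).
e_1·c_2 = 0.5657·2 + 0.4243·4 + 0.4243·(-3) + 0.5657·1 = 2.1213.
u_2 = c_2 − 2.1213·e_1 = (0.8000, 3.1000, -3.9000, -0.2000).
‖u_2‖ = 5.0498, so e_2 = (0.1584, 0.6139, -0.7723, -0.0396).
e_1·c_3 = 0.5657·(-3) + 0.4243·3 + 0.4243·2 + 0.5657·3 = 2.1213; e_2·c_3 = 0.1584·(-3) + 0.6139·3 + (-0.7723)·2 + (-0.0396)·3 = -0.2970.
u_3 = c_3 − 2.1213·e_1 + 0.2970·e_2 = (-4.1529, 2.2824, 0.8706, 1.7882).
‖u_3‖ = 5.1392, so e_3 = (-0.8081, 0.4441, 0.1694, 0.3480).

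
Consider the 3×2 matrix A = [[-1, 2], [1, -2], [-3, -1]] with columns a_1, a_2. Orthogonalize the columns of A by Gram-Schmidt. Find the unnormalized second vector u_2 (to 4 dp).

a_1 = (-1, 1, -3); ‖a_1‖ = 3.3166, so q_1 = (-0.3015, 0.3015, -0.9045).
q_1·a_2 = (-0.3015)·2 + 0.3015·(-2) + (-0.9045)·(-1) = -0.3015.
u_2 = a_2 + 0.3015·q_1 = (1.9091, -1.9091, -1.2727).

u_2 = (1.9091, -1.9091, -1.2727)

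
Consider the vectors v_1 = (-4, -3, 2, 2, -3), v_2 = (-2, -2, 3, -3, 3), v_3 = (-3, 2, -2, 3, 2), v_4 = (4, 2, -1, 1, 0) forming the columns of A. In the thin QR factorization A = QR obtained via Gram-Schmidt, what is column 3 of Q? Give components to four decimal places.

q_1 = v_1/‖v_1‖ = (-4, -3, 2, 2, -3)/6.4807 = (-0.6172, -0.4629, 0.3086, 0.3086, -0.4629).
r_{12} = q_1·v_2 = 0.7715.
u_2 = v_2 − 0.7715·q_1 = (-1.5238, -1.6429, 2.7619, -3.2381, 3.3571).
‖u_2‖ = 5.8656, so q_2 = (-0.2598, -0.2801, 0.4709, -0.5521, 0.5723).
r_{13} = q_1·v_3 = 0.3086; r_{23} = q_2·v_3 = -1.2340.
u_3 = v_3 − 0.3086·q_1 + 1.2340·q_2 = (-3.1301, 1.7972, -1.5142, 2.2235, 2.8491).
‖u_3‖ = 5.3275, so q_3 = (-0.5875, 0.3374, -0.2842, 0.4174, 0.5348).

q_3 = (-0.5875, 0.3374, -0.2842, 0.4174, 0.5348)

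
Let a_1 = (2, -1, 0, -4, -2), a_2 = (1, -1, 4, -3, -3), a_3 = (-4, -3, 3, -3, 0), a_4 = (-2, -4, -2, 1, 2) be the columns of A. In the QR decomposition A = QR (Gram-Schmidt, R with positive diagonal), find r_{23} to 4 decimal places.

r_{23} = 3.2953

a_1 = (2, -1, 0, -4, -2); ‖a_1‖ = 5.0000, so q_1 = (0.4000, -0.2000, 0.0000, -0.8000, -0.4000).
q_1·a_2 = 0.4000·1 + (-0.2000)·(-1) + 0.0000·4 + (-0.8000)·(-3) + (-0.4000)·(-3) = 4.2000.
u_2 = a_2 − 4.2000·q_1 = (-0.6800, -0.1600, 4.0000, 0.3600, -1.3200).
‖u_2‖ = 4.2849, so q_2 = (-0.1587, -0.0373, 0.9335, 0.0840, -0.3081).
r_{23} = q_2·a_3 = 3.2953.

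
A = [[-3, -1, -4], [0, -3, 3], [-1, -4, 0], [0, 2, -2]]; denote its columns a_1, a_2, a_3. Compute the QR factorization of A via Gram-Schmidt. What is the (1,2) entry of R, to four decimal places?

a_1 = (-3, 0, -1, 0); ‖a_1‖ = 3.1623, so e_1 = (-0.9487, 0.0000, -0.3162, 0.0000).
r_{12} = e_1·a_2 = 2.2136.

r_{12} = 2.2136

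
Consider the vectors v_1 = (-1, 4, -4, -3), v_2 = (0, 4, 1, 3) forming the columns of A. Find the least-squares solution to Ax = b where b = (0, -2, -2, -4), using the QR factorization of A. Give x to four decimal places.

x = (0.3490, -0.8864)

v_1 = (-1, 4, -4, -3); ‖v_1‖ = 6.4807, so q_1 = (-0.1543, 0.6172, -0.6172, -0.4629).
q_1·v_2 = (-0.1543)·0 + 0.6172·4 + (-0.6172)·1 + (-0.4629)·3 = 0.4629.
u_2 = v_2 − 0.4629·q_1 = (0.0714, 3.7143, 1.2857, 3.2143).
‖u_2‖ = 5.0780, so q_2 = (0.0141, 0.7315, 0.2532, 0.6330).
Qᵀb = (1.8516, -4.5012).
Back-substitute: x_2 = -4.5012/5.0780 = -0.8864.
x_1 = (1.8516 − 0.4629·(-0.8864))/6.4807 = 0.3490.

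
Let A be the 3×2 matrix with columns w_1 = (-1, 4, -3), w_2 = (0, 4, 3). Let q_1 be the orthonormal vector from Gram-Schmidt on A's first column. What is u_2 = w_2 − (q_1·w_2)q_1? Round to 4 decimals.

u_2 = (0.2692, 2.9231, 3.8077)

w_1 = (-1, 4, -3); ‖w_1‖ = 5.0990, so q_1 = (-0.1961, 0.7845, -0.5883).
q_1·w_2 = (-0.1961)·0 + 0.7845·4 + (-0.5883)·3 = 1.3728.
u_2 = w_2 − 1.3728·q_1 = (0.2692, 2.9231, 3.8077).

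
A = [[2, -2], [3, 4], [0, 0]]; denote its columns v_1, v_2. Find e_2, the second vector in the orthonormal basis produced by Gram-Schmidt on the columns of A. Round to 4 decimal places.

v_1 = (2, 3, 0); ‖v_1‖ = 3.6056, so e_1 = (0.5547, 0.8321, 0.0000).
e_1·v_2 = 0.5547·(-2) + 0.8321·4 + 0.0000·0 = 2.2188.
u_2 = v_2 − 2.2188·e_1 = (-3.2308, 2.1538, 0.0000).
‖u_2‖ = 3.8829, so e_2 = (-0.8321, 0.5547, 0.0000).

e_2 = (-0.8321, 0.5547, 0.0000)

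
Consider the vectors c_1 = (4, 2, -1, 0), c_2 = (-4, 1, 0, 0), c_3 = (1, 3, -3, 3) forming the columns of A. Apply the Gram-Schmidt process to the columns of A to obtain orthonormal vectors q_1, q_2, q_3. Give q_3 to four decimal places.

q_3 = (-0.0408, -0.1630, -0.4891, 0.8559)

q_1 = c_1/‖c_1‖ = (4, 2, -1, 0)/4.5826 = (0.8729, 0.4364, -0.2182, 0.0000).
r_{12} = q_1·c_2 = -3.0551.
u_2 = c_2 + 3.0551·q_1 = (-1.3333, 2.3333, -0.6667, 0.0000).
‖u_2‖ = 2.7689, so q_2 = (-0.4815, 0.8427, -0.2408, 0.0000).
r_{13} = q_1·c_3 = 2.8368; r_{23} = q_2·c_3 = 2.7689.
u_3 = c_3 − 2.8368·q_1 − 2.7689·q_2 = (-0.1429, -0.5714, -1.7143, 3.0000).
‖u_3‖ = 3.5051, so q_3 = (-0.0408, -0.1630, -0.4891, 0.8559).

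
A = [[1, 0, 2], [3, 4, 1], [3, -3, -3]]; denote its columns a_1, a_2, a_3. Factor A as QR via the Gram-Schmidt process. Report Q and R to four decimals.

a_1 = (1, 3, 3); ‖a_1‖ = 4.3589, so e_1 = (0.2294, 0.6882, 0.6882).
e_1·a_2 = 0.2294·0 + 0.6882·4 + 0.6882·(-3) = 0.6882.
u_2 = a_2 − 0.6882·e_1 = (-0.1579, 3.5263, -3.4737).
‖u_2‖ = 4.9524, so e_2 = (-0.0319, 0.7120, -0.7014).
e_1·a_3 = 0.2294·2 + 0.6882·1 + 0.6882·(-3) = -0.9177; e_2·a_3 = (-0.0319)·2 + 0.7120·1 + (-0.7014)·(-3) = 2.7525.
u_3 = a_3 + 0.9177·e_1 − 2.7525·e_2 = (2.2983, -0.3283, -0.4378).
‖u_3‖ = 2.3625, so e_3 = (0.9728, -0.1390, -0.1853).

Q = [[0.2294, -0.0319, 0.9728], [0.6882, 0.7120, -0.1390], [0.6882, -0.7014, -0.1853]], R = [[4.3589, 0.6882, -0.9177], [0.0000, 4.9524, 2.7525], [0.0000, 0.0000, 2.3625]]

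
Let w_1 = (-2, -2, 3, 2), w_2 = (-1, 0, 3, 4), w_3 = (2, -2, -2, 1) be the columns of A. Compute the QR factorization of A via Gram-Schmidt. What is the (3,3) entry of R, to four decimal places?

r_{33} = 3.4959

e_1 = w_1/‖w_1‖ = (-2, -2, 3, 2)/4.5826 = (-0.4364, -0.4364, 0.6547, 0.4364).
r_{12} = e_1·w_2 = 4.1461.
u_2 = w_2 − 4.1461·e_1 = (0.8095, 1.8095, 0.2857, 2.1905).
‖u_2‖ = 2.9681, so e_2 = (0.2727, 0.6097, 0.0963, 0.7380).
r_{13} = e_1·w_3 = -0.8729; r_{23} = e_2·w_3 = -0.1283.
u_3 = w_3 + 0.8729·e_1 + 0.1283·e_2 = (1.6541, -2.3027, -1.4162, 1.4757).
r_{33} = ‖u_3‖ = 3.4959.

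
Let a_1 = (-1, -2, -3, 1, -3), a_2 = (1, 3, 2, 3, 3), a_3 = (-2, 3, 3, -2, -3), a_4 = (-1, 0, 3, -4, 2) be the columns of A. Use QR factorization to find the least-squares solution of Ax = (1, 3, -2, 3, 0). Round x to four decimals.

a_1 = (-1, -2, -3, 1, -3); ‖a_1‖ = 4.8990, so q_1 = (-0.2041, -0.4082, -0.6124, 0.2041, -0.6124).
q_1·a_2 = (-0.2041)·1 + (-0.4082)·3 + (-0.6124)·2 + 0.2041·3 + (-0.6124)·3 = -3.8784.
u_2 = a_2 + 3.8784·q_1 = (0.2083, 1.4167, -0.3750, 3.7917, 0.6250).
‖u_2‖ = 4.1180, so q_2 = (0.0506, 0.3440, -0.0911, 0.9207, 0.1518).
q_1·a_3 = (-0.2041)·(-2) + (-0.4082)·3 + (-0.6124)·3 + 0.2041·(-2) + (-0.6124)·(-3) = -1.2247; q_2·a_3 = 0.0506·(-2) + 0.3440·3 + (-0.0911)·3 + 0.9207·(-2) + 0.1518·(-3) = -1.6391.
u_3 = a_3 + 1.2247·q_1 + 1.6391·q_2 = (-2.1671, 3.0639, 2.1007, -0.2408, -3.5012).
‖u_3‖ = 5.5510, so q_3 = (-0.3904, 0.5520, 0.3784, -0.0434, -0.6307).
q_1·a_4 = (-0.2041)·(-1) + (-0.4082)·0 + (-0.6124)·3 + 0.2041·(-4) + (-0.6124)·2 = -3.6742; q_2·a_4 = 0.0506·(-1) + 0.3440·0 + (-0.0911)·3 + 0.9207·(-4) + 0.1518·2 = -3.7032; q_3·a_4 = (-0.3904)·(-1) + 0.5520·0 + 0.3784·3 + (-0.0434)·(-4) + (-0.6307)·2 = 0.4378.
u_4 = a_4 + 3.6742·q_1 + 3.7032·q_2 − 0.4378·q_3 = (-1.3918, -0.4677, 0.2471, 0.1787, 0.5882).
‖u_4‖ = 1.6108, so q_4 = (-0.8640, -0.2903, 0.1534, 0.1109, 0.3651).
Qᵀb = (0.4082, 4.0270, 0.3784, -1.7090).
Back-substitute: x_4 = -1.7090/1.6108 = -1.0610.
x_3 = (0.3784 − 0.4378·(-1.0610))/5.5510 = 0.1518.
x_2 = (4.0270 + 1.6391·0.1518 + 3.7032·(-1.0610))/4.1180 = 0.0842.
x_1 = (0.4082 + 3.8784·0.0842 + 1.2247·0.1518 + 3.6742·(-1.0610))/4.8990 = -0.6078.

x = (-0.6078, 0.0842, 0.1518, -1.0610)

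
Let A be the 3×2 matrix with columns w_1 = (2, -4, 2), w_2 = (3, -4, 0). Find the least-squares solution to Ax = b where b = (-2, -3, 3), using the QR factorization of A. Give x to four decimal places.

w_1 = (2, -4, 2); ‖w_1‖ = 4.8990, so q_1 = (0.4082, -0.8165, 0.4082).
q_1·w_2 = 0.4082·3 + (-0.8165)·(-4) + 0.4082·0 = 4.4907.
u_2 = w_2 − 4.4907·q_1 = (1.1667, -0.3333, -1.8333).
‖u_2‖ = 2.1985, so q_2 = (0.5307, -0.1516, -0.8339).
Qᵀb = (2.8577, -3.1082).
Back-substitute: x_2 = -3.1082/2.1985 = -1.4138.
x_1 = (2.8577 − 4.4907·(-1.4138))/4.8990 = 1.8793.

x = (1.8793, -1.4138)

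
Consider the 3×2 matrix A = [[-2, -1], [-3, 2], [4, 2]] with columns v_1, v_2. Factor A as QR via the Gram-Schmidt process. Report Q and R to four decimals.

Q = [[-0.3714, -0.2491], [-0.5571, 0.8305], [0.7428, 0.4983]], R = [[5.3852, 0.7428], [0.0000, 2.9066]]

v_1 = (-2, -3, 4); ‖v_1‖ = 5.3852, so e_1 = (-0.3714, -0.5571, 0.7428).
e_1·v_2 = (-0.3714)·(-1) + (-0.5571)·2 + 0.7428·2 = 0.7428.
u_2 = v_2 − 0.7428·e_1 = (-0.7241, 2.4138, 1.4483).
‖u_2‖ = 2.9066, so e_2 = (-0.2491, 0.8305, 0.4983).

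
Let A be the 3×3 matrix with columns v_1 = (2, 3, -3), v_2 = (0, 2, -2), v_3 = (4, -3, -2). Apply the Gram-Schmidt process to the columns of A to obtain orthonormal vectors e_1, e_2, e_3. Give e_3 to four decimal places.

e_3 = (0.0000, -0.7071, -0.7071)

v_1 = (2, 3, -3); ‖v_1‖ = 4.6904, so e_1 = (0.4264, 0.6396, -0.6396).
e_1·v_2 = 0.4264·0 + 0.6396·2 + (-0.6396)·(-2) = 2.5584.
u_2 = v_2 − 2.5584·e_1 = (-1.0909, 0.3636, -0.3636).
‖u_2‖ = 1.2060, so e_2 = (-0.9045, 0.3015, -0.3015).
e_1·v_3 = 0.4264·4 + 0.6396·(-3) + (-0.6396)·(-2) = 1.0660; e_2·v_3 = (-0.9045)·4 + 0.3015·(-3) + (-0.3015)·(-2) = -3.9196.
u_3 = v_3 − 1.0660·e_1 + 3.9196·e_2 = (0.0000, -2.5000, -2.5000).
‖u_3‖ = 3.5355, so e_3 = (0.0000, -0.7071, -0.7071).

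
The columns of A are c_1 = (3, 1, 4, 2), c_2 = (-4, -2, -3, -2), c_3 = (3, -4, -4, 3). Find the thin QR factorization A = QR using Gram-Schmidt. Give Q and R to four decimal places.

c_1 = (3, 1, 4, 2); ‖c_1‖ = 5.4772, so e_1 = (0.5477, 0.1826, 0.7303, 0.3651).
e_1·c_2 = 0.5477·(-4) + 0.1826·(-2) + 0.7303·(-3) + 0.3651·(-2) = -5.4772.
u_2 = c_2 + 5.4772·e_1 = (-1.0000, -1.0000, 1.0000, 0.0000).
‖u_2‖ = 1.7321, so e_2 = (-0.5774, -0.5774, 0.5774, 0.0000).
e_1·c_3 = 0.5477·3 + 0.1826·(-4) + 0.7303·(-4) + 0.3651·3 = -0.9129; e_2·c_3 = (-0.5774)·3 + (-0.5774)·(-4) + 0.5774·(-4) + (0.0000)·3 = -1.7321.
u_3 = c_3 + 0.9129·e_1 + 1.7321·e_2 = (2.5000, -4.8333, -2.3333, 3.3333).
‖u_3‖ = 6.7946, so e_3 = (0.3679, -0.7113, -0.3434, 0.4906).

Q = [[0.5477, -0.5774, 0.3679], [0.1826, -0.5774, -0.7113], [0.7303, 0.5774, -0.3434], [0.3651, 0.0000, 0.4906]], R = [[5.4772, -5.4772, -0.9129], [0.0000, 1.7321, -1.7321], [0.0000, 0.0000, 6.7946]]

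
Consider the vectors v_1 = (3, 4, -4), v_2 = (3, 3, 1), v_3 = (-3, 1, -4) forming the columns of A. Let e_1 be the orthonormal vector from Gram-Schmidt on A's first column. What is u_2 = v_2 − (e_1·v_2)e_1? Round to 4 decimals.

u_2 = (1.7561, 1.3415, 2.6585)

e_1 = v_1/‖v_1‖ = (3, 4, -4)/6.4031 = (0.4685, 0.6247, -0.6247).
r_{12} = e_1·v_2 = 2.6550.
u_2 = v_2 − 2.6550·e_1 = (1.7561, 1.3415, 2.6585).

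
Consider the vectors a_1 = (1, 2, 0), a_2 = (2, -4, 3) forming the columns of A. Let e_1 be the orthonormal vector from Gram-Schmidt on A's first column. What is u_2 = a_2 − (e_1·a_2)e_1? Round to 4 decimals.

a_1 = (1, 2, 0); ‖a_1‖ = 2.2361, so e_1 = (0.4472, 0.8944, 0.0000).
e_1·a_2 = 0.4472·2 + 0.8944·(-4) + 0.0000·3 = -2.6833.
u_2 = a_2 + 2.6833·e_1 = (3.2000, -1.6000, 3.0000).

u_2 = (3.2000, -1.6000, 3.0000)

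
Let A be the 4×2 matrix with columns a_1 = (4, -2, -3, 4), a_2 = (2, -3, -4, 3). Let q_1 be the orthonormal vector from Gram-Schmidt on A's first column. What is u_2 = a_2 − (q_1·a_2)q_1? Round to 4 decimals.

a_1 = (4, -2, -3, 4); ‖a_1‖ = 6.7082, so q_1 = (0.5963, -0.2981, -0.4472, 0.5963).
q_1·a_2 = 0.5963·2 + (-0.2981)·(-3) + (-0.4472)·(-4) + 0.5963·3 = 5.6647.
u_2 = a_2 − 5.6647·q_1 = (-1.3778, -1.3111, -1.4667, -0.3778).

u_2 = (-1.3778, -1.3111, -1.4667, -0.3778)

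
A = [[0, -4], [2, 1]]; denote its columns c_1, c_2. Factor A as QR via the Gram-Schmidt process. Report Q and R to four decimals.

Q = [[0.0000, -1.0000], [1.0000, 0.0000]], R = [[2.0000, 1.0000], [0.0000, 4.0000]]

e_1 = c_1/‖c_1‖ = (0, 2)/2.0000 = (0.0000, 1.0000).
r_{12} = e_1·c_2 = 1.0000.
u_2 = c_2 − 1.0000·e_1 = (-4.0000, 0.0000).
‖u_2‖ = 4.0000, so e_2 = (-1.0000, 0.0000).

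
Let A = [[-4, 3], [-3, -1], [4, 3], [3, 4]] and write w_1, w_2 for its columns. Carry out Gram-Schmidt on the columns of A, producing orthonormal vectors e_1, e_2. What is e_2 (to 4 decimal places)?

w_1 = (-4, -3, 4, 3); ‖w_1‖ = 7.0711, so e_1 = (-0.5657, -0.4243, 0.5657, 0.4243).
e_1·w_2 = (-0.5657)·3 + (-0.4243)·(-1) + 0.5657·3 + 0.4243·4 = 2.1213.
u_2 = w_2 − 2.1213·e_1 = (4.2000, -0.1000, 1.8000, 3.1000).
‖u_2‖ = 5.5227, so e_2 = (0.7605, -0.0181, 0.3259, 0.5613).

e_2 = (0.7605, -0.0181, 0.3259, 0.5613)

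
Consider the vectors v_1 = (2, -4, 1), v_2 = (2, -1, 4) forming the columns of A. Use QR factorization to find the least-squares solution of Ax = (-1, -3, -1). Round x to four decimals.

x = (0.7576, -0.5758)

e_1 = v_1/‖v_1‖ = (2, -4, 1)/4.5826 = (0.4364, -0.8729, 0.2182).
r_{12} = e_1·v_2 = 2.6186.
u_2 = v_2 − 2.6186·e_1 = (0.8571, 1.2857, 3.4286).
‖u_2‖ = 3.7607, so e_2 = (0.2279, 0.3419, 0.9117).
Qᵀb = (1.9640, -2.1653).
Back-substitute: x_2 = -2.1653/3.7607 = -0.5758.
x_1 = (1.9640 − 2.6186·(-0.5758))/4.5826 = 0.7576.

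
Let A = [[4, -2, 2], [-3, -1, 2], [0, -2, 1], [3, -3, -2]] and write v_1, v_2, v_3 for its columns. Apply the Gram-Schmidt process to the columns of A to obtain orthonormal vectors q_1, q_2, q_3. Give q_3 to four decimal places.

q_3 = (0.6993, 0.2899, 0.1194, -0.6424)

v_1 = (4, -3, 0, 3); ‖v_1‖ = 5.8310, so q_1 = (0.6860, -0.5145, 0.0000, 0.5145).
q_1·v_2 = 0.6860·(-2) + (-0.5145)·(-1) + 0.0000·(-2) + 0.5145·(-3) = -2.4010.
u_2 = v_2 + 2.4010·q_1 = (-0.3529, -2.2353, -2.0000, -1.7647).
‖u_2‖ = 3.4979, so q_2 = (-0.1009, -0.6390, -0.5718, -0.5045).
q_1·v_3 = 0.6860·2 + (-0.5145)·2 + 0.0000·1 + 0.5145·(-2) = -0.6860; q_2·v_3 = (-0.1009)·2 + (-0.6390)·2 + (-0.5718)·1 + (-0.5045)·(-2) = -1.0426.
u_3 = v_3 + 0.6860·q_1 + 1.0426·q_2 = (2.3654, 0.9808, 0.4038, -2.1731).
‖u_3‖ = 3.3826, so q_3 = (0.6993, 0.2899, 0.1194, -0.6424).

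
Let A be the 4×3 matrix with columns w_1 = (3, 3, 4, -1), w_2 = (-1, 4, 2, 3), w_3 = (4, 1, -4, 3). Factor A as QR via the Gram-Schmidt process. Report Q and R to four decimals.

w_1 = (3, 3, 4, -1); ‖w_1‖ = 5.9161, so e_1 = (0.5071, 0.5071, 0.6761, -0.1690).
e_1·w_2 = 0.5071·(-1) + 0.5071·4 + 0.6761·2 + (-0.1690)·3 = 2.3664.
u_2 = w_2 − 2.3664·e_1 = (-2.2000, 2.8000, 0.4000, 3.4000).
‖u_2‖ = 4.9396, so e_2 = (-0.4454, 0.5668, 0.0810, 0.6883).
e_1·w_3 = 0.5071·4 + 0.5071·1 + 0.6761·(-4) + (-0.1690)·3 = -0.6761; e_2·w_3 = (-0.4454)·4 + 0.5668·1 + 0.0810·(-4) + 0.6883·3 = 0.5264.
u_3 = w_3 + 0.6761·e_1 − 0.5264·e_2 = (4.5773, 1.0445, -3.5855, 2.5234).
‖u_3‖ = 6.4238, so e_3 = (0.7125, 0.1626, -0.5582, 0.3928).

Q = [[0.5071, -0.4454, 0.7125], [0.5071, 0.5668, 0.1626], [0.6761, 0.0810, -0.5582], [-0.1690, 0.6883, 0.3928]], R = [[5.9161, 2.3664, -0.6761], [0.0000, 4.9396, 0.5264], [0.0000, 0.0000, 6.4238]]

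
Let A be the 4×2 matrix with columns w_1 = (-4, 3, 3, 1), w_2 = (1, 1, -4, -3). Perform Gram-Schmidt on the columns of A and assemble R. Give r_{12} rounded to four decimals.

w_1 = (-4, 3, 3, 1); ‖w_1‖ = 5.9161, so e_1 = (-0.6761, 0.5071, 0.5071, 0.1690).
r_{12} = e_1·w_2 = -2.7045.

r_{12} = -2.7045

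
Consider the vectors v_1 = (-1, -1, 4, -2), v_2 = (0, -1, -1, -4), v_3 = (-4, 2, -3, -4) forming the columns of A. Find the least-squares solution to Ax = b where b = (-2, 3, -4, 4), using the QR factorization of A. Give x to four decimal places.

x = (-0.7990, -1.2247, 0.6494)

e_1 = v_1/‖v_1‖ = (-1, -1, 4, -2)/4.6904 = (-0.2132, -0.2132, 0.8528, -0.4264).
r_{12} = e_1·v_2 = 1.0660.
u_2 = v_2 − 1.0660·e_1 = (0.2273, -0.7727, -1.9091, -3.5455).
‖u_2‖ = 4.1065, so e_2 = (0.0553, -0.1882, -0.4649, -0.8634).
r_{13} = e_1·v_3 = -0.4264; r_{23} = e_2·v_3 = 4.2504.
u_3 = v_3 + 0.4264·e_1 − 4.2504·e_2 = (-4.3261, 2.7089, -0.6604, -0.5121).
‖u_3‖ = 5.1722, so e_3 = (-0.8364, 0.5237, -0.1277, -0.0990).
Qᵀb = (-5.3300, -2.2691, 3.3587).
Back-substitute: x_3 = 3.3587/5.1722 = 0.6494.
x_2 = (-2.2691 − 4.2504·0.6494)/4.1065 = -1.2247.
x_1 = (-5.3300 − 1.0660·(-1.2247) + 0.4264·0.6494)/4.6904 = -0.7990.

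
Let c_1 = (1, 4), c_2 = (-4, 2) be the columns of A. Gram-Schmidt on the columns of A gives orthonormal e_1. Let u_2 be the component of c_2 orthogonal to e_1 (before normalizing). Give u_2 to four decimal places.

u_2 = (-4.2353, 1.0588)

c_1 = (1, 4); ‖c_1‖ = 4.1231, so e_1 = (0.2425, 0.9701).
e_1·c_2 = 0.2425·(-4) + 0.9701·2 = 0.9701.
u_2 = c_2 − 0.9701·e_1 = (-4.2353, 1.0588).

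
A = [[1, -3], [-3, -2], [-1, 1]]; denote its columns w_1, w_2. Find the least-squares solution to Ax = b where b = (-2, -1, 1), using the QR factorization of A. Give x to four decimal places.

w_1 = (1, -3, -1); ‖w_1‖ = 3.3166, so e_1 = (0.3015, -0.9045, -0.3015).
e_1·w_2 = 0.3015·(-3) + (-0.9045)·(-2) + (-0.3015)·1 = 0.6030.
u_2 = w_2 − 0.6030·e_1 = (-3.1818, -1.4545, 1.1818).
‖u_2‖ = 3.6927, so e_2 = (-0.8616, -0.3939, 0.3200).
Qᵀb = (0.0000, 2.4372).
Back-substitute: x_2 = 2.4372/3.6927 = 0.6600.
x_1 = (0.0000 − 0.6030·0.6600)/3.3166 = -0.1200.

x = (-0.1200, 0.6600)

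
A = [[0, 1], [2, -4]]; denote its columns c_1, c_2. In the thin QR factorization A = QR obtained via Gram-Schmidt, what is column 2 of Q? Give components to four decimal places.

q_2 = (1.0000, 0.0000)

c_1 = (0, 2); ‖c_1‖ = 2.0000, so q_1 = (0.0000, 1.0000).
q_1·c_2 = 0.0000·1 + 1.0000·(-4) = -4.0000.
u_2 = c_2 + 4.0000·q_1 = (1.0000, 0.0000).
‖u_2‖ = 1.0000, so q_2 = (1.0000, 0.0000).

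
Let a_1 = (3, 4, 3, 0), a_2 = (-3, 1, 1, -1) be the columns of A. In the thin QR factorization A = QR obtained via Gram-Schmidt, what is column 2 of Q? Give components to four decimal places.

e_2 = (-0.8191, 0.3584, 0.3413, -0.2901)

e_1 = a_1/‖a_1‖ = (3, 4, 3, 0)/5.8310 = (0.5145, 0.6860, 0.5145, 0.0000).
r_{12} = e_1·a_2 = -0.3430.
u_2 = a_2 + 0.3430·e_1 = (-2.8235, 1.2353, 1.1765, -1.0000).
‖u_2‖ = 3.4471, so e_2 = (-0.8191, 0.3584, 0.3413, -0.2901).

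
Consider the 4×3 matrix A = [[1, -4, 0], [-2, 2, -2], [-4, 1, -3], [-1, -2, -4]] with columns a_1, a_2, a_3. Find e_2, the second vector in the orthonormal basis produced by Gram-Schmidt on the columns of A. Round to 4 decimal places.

e_2 = (-0.7839, 0.2412, -0.1809, -0.5427)

a_1 = (1, -2, -4, -1); ‖a_1‖ = 4.6904, so e_1 = (0.2132, -0.4264, -0.8528, -0.2132).
e_1·a_2 = 0.2132·(-4) + (-0.4264)·2 + (-0.8528)·1 + (-0.2132)·(-2) = -2.1320.
u_2 = a_2 + 2.1320·e_1 = (-3.5455, 1.0909, -0.8182, -2.4545).
‖u_2‖ = 4.5227, so e_2 = (-0.7839, 0.2412, -0.1809, -0.5427).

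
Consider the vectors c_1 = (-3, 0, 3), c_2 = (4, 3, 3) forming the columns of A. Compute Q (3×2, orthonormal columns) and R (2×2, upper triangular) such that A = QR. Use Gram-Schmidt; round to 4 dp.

Q = [[-0.7071, 0.6047], [0.0000, 0.5183], [0.7071, 0.6047]], R = [[4.2426, -0.7071], [0.0000, 5.7879]]

q_1 = c_1/‖c_1‖ = (-3, 0, 3)/4.2426 = (-0.7071, 0.0000, 0.7071).
r_{12} = q_1·c_2 = -0.7071.
u_2 = c_2 + 0.7071·q_1 = (3.5000, 3.0000, 3.5000).
‖u_2‖ = 5.7879, so q_2 = (0.6047, 0.5183, 0.6047).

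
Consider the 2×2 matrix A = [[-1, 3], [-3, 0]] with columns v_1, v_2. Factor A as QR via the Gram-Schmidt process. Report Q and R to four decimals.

Q = [[-0.3162, 0.9487], [-0.9487, -0.3162]], R = [[3.1623, -0.9487], [0.0000, 2.8460]]

q_1 = v_1/‖v_1‖ = (-1, -3)/3.1623 = (-0.3162, -0.9487).
r_{12} = q_1·v_2 = -0.9487.
u_2 = v_2 + 0.9487·q_1 = (2.7000, -0.9000).
‖u_2‖ = 2.8460, so q_2 = (0.9487, -0.3162).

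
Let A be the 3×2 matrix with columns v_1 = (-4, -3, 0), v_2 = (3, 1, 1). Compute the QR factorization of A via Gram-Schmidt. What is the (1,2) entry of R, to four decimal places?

r_{12} = -3.0000

v_1 = (-4, -3, 0); ‖v_1‖ = 5.0000, so q_1 = (-0.8000, -0.6000, 0.0000).
r_{12} = q_1·v_2 = -3.0000.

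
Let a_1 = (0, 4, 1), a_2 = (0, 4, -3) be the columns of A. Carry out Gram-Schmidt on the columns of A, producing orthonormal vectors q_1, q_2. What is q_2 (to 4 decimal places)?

q_1 = a_1/‖a_1‖ = (0, 4, 1)/4.1231 = (0.0000, 0.9701, 0.2425).
r_{12} = q_1·a_2 = 3.1530.
u_2 = a_2 − 3.1530·q_1 = (0.0000, 0.9412, -3.7647).
‖u_2‖ = 3.8806, so q_2 = (0.0000, 0.2425, -0.9701).

q_2 = (0.0000, 0.2425, -0.9701)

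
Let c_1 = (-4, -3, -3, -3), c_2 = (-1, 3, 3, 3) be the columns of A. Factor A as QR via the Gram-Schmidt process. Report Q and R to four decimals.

e_1 = c_1/‖c_1‖ = (-4, -3, -3, -3)/6.5574 = (-0.6100, -0.4575, -0.4575, -0.4575).
r_{12} = e_1·c_2 = -3.5075.
u_2 = c_2 + 3.5075·e_1 = (-3.1395, 1.3953, 1.3953, 1.3953).
‖u_2‖ = 3.9620, so e_2 = (-0.7924, 0.3522, 0.3522, 0.3522).

Q = [[-0.6100, -0.7924], [-0.4575, 0.3522], [-0.4575, 0.3522], [-0.4575, 0.3522]], R = [[6.5574, -3.5075], [0.0000, 3.9620]]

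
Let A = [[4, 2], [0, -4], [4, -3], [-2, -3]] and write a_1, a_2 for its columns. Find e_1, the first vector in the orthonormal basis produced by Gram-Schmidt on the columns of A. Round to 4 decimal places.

e_1 = (0.6667, 0.0000, 0.6667, -0.3333)

a_1 = (4, 0, 4, -2); ‖a_1‖ = 6.0000, so e_1 = (0.6667, 0.0000, 0.6667, -0.3333).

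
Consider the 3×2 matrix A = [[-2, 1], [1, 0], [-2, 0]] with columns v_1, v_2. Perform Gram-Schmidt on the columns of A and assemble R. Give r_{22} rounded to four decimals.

e_1 = v_1/‖v_1‖ = (-2, 1, -2)/3.0000 = (-0.6667, 0.3333, -0.6667).
r_{12} = e_1·v_2 = -0.6667.
u_2 = v_2 + 0.6667·e_1 = (0.5556, 0.2222, -0.4444).
r_{22} = ‖u_2‖ = 0.7454.

r_{22} = 0.7454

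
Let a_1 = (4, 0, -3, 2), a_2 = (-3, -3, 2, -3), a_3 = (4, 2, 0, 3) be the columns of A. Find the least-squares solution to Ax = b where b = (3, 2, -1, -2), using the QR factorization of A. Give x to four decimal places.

x = (0.2353, -0.1471, 0.0294)

q_1 = a_1/‖a_1‖ = (4, 0, -3, 2)/5.3852 = (0.7428, 0.0000, -0.5571, 0.3714).
r_{12} = q_1·a_2 = -4.4567.
u_2 = a_2 + 4.4567·q_1 = (0.3103, -3.0000, -0.4828, -1.3448).
‖u_2‖ = 3.3374, so q_2 = (0.0930, -0.8989, -0.1447, -0.4030).
r_{13} = q_1·a_3 = 4.0853; r_{23} = q_2·a_3 = -2.6348.
u_3 = a_3 − 4.0853·q_1 + 2.6348·q_2 = (1.2105, -0.3684, 1.8947, 0.4211).
‖u_3‖ = 2.3170, so q_3 = (0.5225, -0.1590, 0.8178, 0.1817).
Qᵀb = (2.0426, -0.5683, 0.0681).
Back-substitute: x_3 = 0.0681/2.3170 = 0.0294.
x_2 = (-0.5683 + 2.6348·0.0294)/3.3374 = -0.1471.
x_1 = (2.0426 + 4.4567·(-0.1471) − 4.0853·0.0294)/5.3852 = 0.2353.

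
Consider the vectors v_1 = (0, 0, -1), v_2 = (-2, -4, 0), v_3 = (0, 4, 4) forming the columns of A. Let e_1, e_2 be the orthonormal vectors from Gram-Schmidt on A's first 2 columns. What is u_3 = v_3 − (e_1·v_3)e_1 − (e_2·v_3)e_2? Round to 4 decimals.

u_3 = (-1.6000, 0.8000, 0.0000)

v_1 = (0, 0, -1); ‖v_1‖ = 1.0000, so e_1 = (0.0000, 0.0000, -1.0000).
e_1·v_2 = 0.0000·(-2) + 0.0000·(-4) + (-1.0000)·0 = 0.0000.
u_2 = v_2 + 0.0000·e_1 = (-2.0000, -4.0000, 0.0000).
‖u_2‖ = 4.4721, so e_2 = (-0.4472, -0.8944, 0.0000).
e_1·v_3 = 0.0000·0 + 0.0000·4 + (-1.0000)·4 = -4.0000; e_2·v_3 = (-0.4472)·0 + (-0.8944)·4 + 0.0000·4 = -3.5777.
u_3 = v_3 + 4.0000·e_1 + 3.5777·e_2 = (-1.6000, 0.8000, 0.0000).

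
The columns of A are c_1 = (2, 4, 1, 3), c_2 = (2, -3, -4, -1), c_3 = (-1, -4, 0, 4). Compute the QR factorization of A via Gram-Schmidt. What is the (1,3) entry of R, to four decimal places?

e_1 = c_1/‖c_1‖ = (2, 4, 1, 3)/5.4772 = (0.3651, 0.7303, 0.1826, 0.5477).
r_{13} = e_1·c_3 = -1.0954.

r_{13} = -1.0954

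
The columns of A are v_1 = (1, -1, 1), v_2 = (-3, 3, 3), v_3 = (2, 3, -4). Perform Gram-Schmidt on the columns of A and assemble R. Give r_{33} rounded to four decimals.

e_1 = v_1/‖v_1‖ = (1, -1, 1)/1.7321 = (0.5774, -0.5774, 0.5774).
r_{12} = e_1·v_2 = -1.7321.
u_2 = v_2 + 1.7321·e_1 = (-2.0000, 2.0000, 4.0000).
‖u_2‖ = 4.8990, so e_2 = (-0.4082, 0.4082, 0.8165).
r_{13} = e_1·v_3 = -2.8868; r_{23} = e_2·v_3 = -2.8577.
u_3 = v_3 + 2.8868·e_1 + 2.8577·e_2 = (2.5000, 2.5000, 0.0000).
r_{33} = ‖u_3‖ = 3.5355.

r_{33} = 3.5355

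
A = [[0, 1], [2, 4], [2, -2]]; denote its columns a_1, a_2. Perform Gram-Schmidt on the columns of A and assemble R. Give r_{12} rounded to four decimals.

r_{12} = 1.4142

a_1 = (0, 2, 2); ‖a_1‖ = 2.8284, so q_1 = (0.0000, 0.7071, 0.7071).
r_{12} = q_1·a_2 = 1.4142.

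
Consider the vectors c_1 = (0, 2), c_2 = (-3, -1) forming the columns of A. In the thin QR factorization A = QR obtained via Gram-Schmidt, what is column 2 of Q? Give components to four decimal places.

q_1 = c_1/‖c_1‖ = (0, 2)/2.0000 = (0.0000, 1.0000).
r_{12} = q_1·c_2 = -1.0000.
u_2 = c_2 + 1.0000·q_1 = (-3.0000, 0.0000).
‖u_2‖ = 3.0000, so q_2 = (-1.0000, 0.0000).

q_2 = (-1.0000, 0.0000)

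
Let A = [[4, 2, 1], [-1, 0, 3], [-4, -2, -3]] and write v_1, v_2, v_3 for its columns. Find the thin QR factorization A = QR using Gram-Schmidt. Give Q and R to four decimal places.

Q = [[0.6963, 0.1231, -0.7071], [-0.1741, 0.9847, 0.0000], [-0.6963, -0.1231, -0.7071]], R = [[5.7446, 2.7852, 2.2630], [0.0000, 0.4924, 3.4466], [0.0000, 0.0000, 1.4142]]

v_1 = (4, -1, -4); ‖v_1‖ = 5.7446, so q_1 = (0.6963, -0.1741, -0.6963).
q_1·v_2 = 0.6963·2 + (-0.1741)·0 + (-0.6963)·(-2) = 2.7852.
u_2 = v_2 − 2.7852·q_1 = (0.0606, 0.4848, -0.0606).
‖u_2‖ = 0.4924, so q_2 = (0.1231, 0.9847, -0.1231).
q_1·v_3 = 0.6963·1 + (-0.1741)·3 + (-0.6963)·(-3) = 2.2630; q_2·v_3 = 0.1231·1 + 0.9847·3 + (-0.1231)·(-3) = 3.4466.
u_3 = v_3 − 2.2630·q_1 − 3.4466·q_2 = (-1.0000, 0.0000, -1.0000).
‖u_3‖ = 1.4142, so q_3 = (-0.7071, 0.0000, -0.7071).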